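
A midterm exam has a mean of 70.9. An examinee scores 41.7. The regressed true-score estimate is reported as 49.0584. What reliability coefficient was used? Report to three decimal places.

T̂ = ρX + (1 − ρ)μ  ⇒  T̂ − μ = ρ(X − μ)
ρ = (T̂ − μ)/(X − μ) = (49.0584 − 70.9) / (41.7 − 70.9) = -21.8416 / -29.2 = 0.74800

0.748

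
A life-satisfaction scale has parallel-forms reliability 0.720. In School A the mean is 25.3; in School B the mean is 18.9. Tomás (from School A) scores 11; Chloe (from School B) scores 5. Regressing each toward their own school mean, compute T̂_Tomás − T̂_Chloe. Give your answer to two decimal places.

T̂_Tomás = 0.720(11) + 0.280(25.3) = 15.0040
T̂_Chloe = 0.720(5) + 0.280(18.9) = 8.8920
Difference = 15.0040 − 8.8920 = 6.1120

6.11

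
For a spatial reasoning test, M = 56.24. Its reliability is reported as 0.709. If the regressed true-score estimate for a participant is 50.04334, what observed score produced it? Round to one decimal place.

T̂ = ρX + (1 − ρ)μ  ⇒  X = (T̂ − (1 − ρ)μ) / ρ
X = (50.04334 − 0.291 × 56.24) / 0.709 = (50.04334 − 16.36584) / 0.709 = 33.67750 / 0.709 = 47.500

47.5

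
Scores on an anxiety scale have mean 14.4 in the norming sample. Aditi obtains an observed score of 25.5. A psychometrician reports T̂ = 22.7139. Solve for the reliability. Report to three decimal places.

0.749

T̂ = ρX + (1 − ρ)μ  ⇒  T̂ − μ = ρ(X − μ)
ρ = (T̂ − μ)/(X − μ) = (22.7139 − 14.4) / (25.5 − 14.4) = 8.3139 / 11.1 = 0.74900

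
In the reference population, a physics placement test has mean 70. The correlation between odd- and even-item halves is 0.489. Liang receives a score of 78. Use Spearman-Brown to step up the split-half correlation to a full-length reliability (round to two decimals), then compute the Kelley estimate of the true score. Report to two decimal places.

75.28

Spearman-Brown: ρ = 2r/(1 + r) = 2(0.489)/(1 + 0.489) = 0.9780/1.489 = 0.6568 → 0.66
T̂ = 0.66(78) + 0.34(70) = 51.48 + 23.80 = 75.280 → 75.28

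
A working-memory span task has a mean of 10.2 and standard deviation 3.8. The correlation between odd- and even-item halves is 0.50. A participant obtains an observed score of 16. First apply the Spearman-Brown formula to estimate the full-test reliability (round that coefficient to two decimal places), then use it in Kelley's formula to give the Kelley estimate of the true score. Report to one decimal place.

14.1

Spearman-Brown: ρ = 2r/(1 + r) = 2(0.50)/(1 + 0.50) = 1.000/1.50 = 0.6667 → 0.67
Weight the observed score by reliability and the mean by (1 − reliability): T̂ = 0.67·16 + 0.33·10.2 = 10.72 + 3.366 = 14.09.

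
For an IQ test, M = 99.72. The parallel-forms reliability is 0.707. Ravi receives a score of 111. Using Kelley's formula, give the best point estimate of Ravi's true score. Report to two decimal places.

107.69

Weight the observed score by reliability and the mean by (1 − reliability): T̂ = 0.707·111 + 0.293·99.72 = 78.477 + 29.21796 = 107.695.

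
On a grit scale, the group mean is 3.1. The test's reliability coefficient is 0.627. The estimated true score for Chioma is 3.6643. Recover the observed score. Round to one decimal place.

T̂ = ρX + (1 − ρ)μ  ⇒  X = (T̂ − (1 − ρ)μ) / ρ
X = (3.6643 − 0.373 × 3.1) / 0.627 = (3.6643 − 1.1563) / 0.627 = 2.5080 / 0.627 = 4.000

4.0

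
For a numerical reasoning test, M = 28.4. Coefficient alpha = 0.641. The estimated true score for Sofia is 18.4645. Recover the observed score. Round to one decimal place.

12.9

T̂ = ρX + (1 − ρ)μ  ⇒  X = (T̂ − (1 − ρ)μ) / ρ
X = (18.4645 − 0.359 × 28.4) / 0.641 = (18.4645 − 10.1956) / 0.641 = 8.2689 / 0.641 = 12.900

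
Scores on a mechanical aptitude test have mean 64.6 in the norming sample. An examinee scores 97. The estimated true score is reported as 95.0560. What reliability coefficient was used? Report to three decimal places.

0.940

T̂ = ρX + (1 − ρ)μ  ⇒  T̂ − μ = ρ(X − μ)
ρ = (T̂ − μ)/(X − μ) = (95.0560 − 64.6) / (97 − 64.6) = 30.4560 / 32.4 = 0.94000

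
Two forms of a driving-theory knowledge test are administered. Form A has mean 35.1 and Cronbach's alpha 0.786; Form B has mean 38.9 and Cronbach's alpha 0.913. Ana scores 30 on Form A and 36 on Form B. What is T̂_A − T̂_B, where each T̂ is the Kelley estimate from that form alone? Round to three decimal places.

T̂_A = 0.786(30) + 0.214(35.1) = 31.09140
T̂_B = 0.913(36) + 0.087(38.9) = 36.25230
T̂_A − T̂_B = -5.16090

-5.161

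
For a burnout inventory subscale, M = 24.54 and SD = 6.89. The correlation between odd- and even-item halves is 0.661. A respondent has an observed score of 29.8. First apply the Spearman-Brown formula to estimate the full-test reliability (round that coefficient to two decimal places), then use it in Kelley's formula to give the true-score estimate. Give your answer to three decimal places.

28.748

Spearman-Brown: ρ = 2r/(1 + r) = 2(0.661)/(1 + 0.661) = 1.3220/1.661 = 0.7959 → 0.80
T̂ = ρX + (1 − ρ)μ
  = 0.80 × 29.8 + 0.20 × 24.54
  = 23.840 + 4.9080
  = 28.7480
  ≈ 28.748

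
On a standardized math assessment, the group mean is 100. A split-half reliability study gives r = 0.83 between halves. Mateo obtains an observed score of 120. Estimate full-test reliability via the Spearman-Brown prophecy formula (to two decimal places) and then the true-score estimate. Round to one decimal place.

118.2

Spearman-Brown: ρ = 2r/(1 + r) = 2(0.83)/(1 + 0.83) = 1.660/1.83 = 0.9071 → 0.91
T̂ = 0.91(120) + 0.09(100) = 109.20 + 9.00 = 118.20 → 118.2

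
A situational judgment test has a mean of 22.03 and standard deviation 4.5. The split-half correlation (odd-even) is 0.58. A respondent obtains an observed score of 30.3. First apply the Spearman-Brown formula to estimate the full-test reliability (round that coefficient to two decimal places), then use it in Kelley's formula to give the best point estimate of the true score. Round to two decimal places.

28.07

Spearman-Brown: ρ = 2r/(1 + r) = 2(0.58)/(1 + 0.58) = 1.160/1.58 = 0.7342 → 0.73
T̂ = 0.73(30.3) + 0.27(22.03) = 22.119 + 5.9481 = 28.067 → 28.07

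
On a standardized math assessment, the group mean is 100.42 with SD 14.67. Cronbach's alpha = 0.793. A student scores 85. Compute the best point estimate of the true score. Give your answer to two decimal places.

T̂ = ρX + (1 − ρ)μ
  = 0.793 × 85 + 0.207 × 100.42
  = 67.405 + 20.78694
  = 88.192
  ≈ 88.19

88.19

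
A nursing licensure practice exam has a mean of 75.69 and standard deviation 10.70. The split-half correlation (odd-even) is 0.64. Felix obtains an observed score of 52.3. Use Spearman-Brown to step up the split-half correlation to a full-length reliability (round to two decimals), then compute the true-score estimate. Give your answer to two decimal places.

57.45

Spearman-Brown: ρ = 2r/(1 + r) = 2(0.64)/(1 + 0.64) = 1.280/1.64 = 0.7805 → 0.78
T̂ = 0.78(52.3) + 0.22(75.69) = 40.794 + 16.6518 = 57.446 → 57.45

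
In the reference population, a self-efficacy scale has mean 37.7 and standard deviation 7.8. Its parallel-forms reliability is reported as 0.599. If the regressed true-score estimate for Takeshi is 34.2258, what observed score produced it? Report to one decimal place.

T̂ = ρX + (1 − ρ)μ  ⇒  X = (T̂ − (1 − ρ)μ) / ρ
X = (34.2258 − 0.401 × 37.7) / 0.599 = (34.2258 − 15.1177) / 0.599 = 19.1081 / 0.599 = 31.900

31.9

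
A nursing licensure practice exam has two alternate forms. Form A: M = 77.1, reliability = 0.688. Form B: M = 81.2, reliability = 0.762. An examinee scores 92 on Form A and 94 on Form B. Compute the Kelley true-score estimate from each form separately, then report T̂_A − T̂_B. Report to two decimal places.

T̂_A = 0.688(92) + 0.312(77.1) = 87.3512
T̂_B = 0.762(94) + 0.238(81.2) = 90.9536
T̂_A − T̂_B = -3.6024

-3.60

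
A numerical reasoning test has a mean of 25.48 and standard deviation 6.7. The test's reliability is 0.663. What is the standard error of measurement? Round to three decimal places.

3.889

SEM = SD · √(1 − ρ) = 6.7 × √0.337 = 6.7 × 0.5805 = 3.8895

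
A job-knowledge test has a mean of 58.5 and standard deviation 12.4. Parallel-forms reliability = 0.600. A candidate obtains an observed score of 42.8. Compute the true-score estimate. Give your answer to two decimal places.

Weight the observed score by reliability and the mean by (1 − reliability): T̂ = 0.600·42.8 + 0.400·58.5 = 25.6800 + 23.4000 = 49.080.

49.08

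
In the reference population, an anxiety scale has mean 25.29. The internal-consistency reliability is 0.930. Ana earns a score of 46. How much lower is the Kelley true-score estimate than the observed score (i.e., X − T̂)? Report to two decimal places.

1.45

Regress the observed score toward the mean by the unreliability: T̂ = 0.930·46 + 0.070·25.29 = 42.780 + 1.77030 = 44.5503.
X − T̂ = 46 − 44.550 = 1.450 → 1.45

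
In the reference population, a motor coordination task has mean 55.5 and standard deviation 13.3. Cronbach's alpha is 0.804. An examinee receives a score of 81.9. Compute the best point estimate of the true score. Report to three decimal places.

T̂ = ρX + (1 − ρ)μ
  = 0.804 × 81.9 + 0.196 × 55.5
  = 65.8476 + 10.8780
  = 76.7256
  ≈ 76.726

76.726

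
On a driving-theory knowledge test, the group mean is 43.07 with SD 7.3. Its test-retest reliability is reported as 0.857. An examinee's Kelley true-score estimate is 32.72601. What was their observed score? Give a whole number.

31

T̂ = ρX + (1 − ρ)μ  ⇒  X = (T̂ − (1 − ρ)μ) / ρ
X = (32.72601 − 0.143 × 43.07) / 0.857 = (32.72601 − 6.15901) / 0.857 = 26.56700 / 0.857 = 31.00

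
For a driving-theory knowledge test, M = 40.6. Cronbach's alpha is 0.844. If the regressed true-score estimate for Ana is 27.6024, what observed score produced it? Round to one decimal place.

25.2

T̂ = ρX + (1 − ρ)μ  ⇒  X = (T̂ − (1 − ρ)μ) / ρ
X = (27.6024 − 0.156 × 40.6) / 0.844 = (27.6024 − 6.3336) / 0.844 = 21.2688 / 0.844 = 25.200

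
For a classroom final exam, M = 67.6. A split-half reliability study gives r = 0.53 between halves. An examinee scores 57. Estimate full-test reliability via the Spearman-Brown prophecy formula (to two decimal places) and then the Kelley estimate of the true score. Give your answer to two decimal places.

60.29

Spearman-Brown: ρ = 2r/(1 + r) = 2(0.53)/(1 + 0.53) = 1.060/1.53 = 0.6928 → 0.69
T̂ = ρX + (1 − ρ)μ
  = 0.69 × 57 + 0.31 × 67.6
  = 39.33 + 20.956
  = 60.286
  ≈ 60.29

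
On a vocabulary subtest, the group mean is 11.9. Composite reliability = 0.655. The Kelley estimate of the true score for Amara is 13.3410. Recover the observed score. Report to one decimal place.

14.1

T̂ = ρX + (1 − ρ)μ  ⇒  X = (T̂ − (1 − ρ)μ) / ρ
X = (13.3410 − 0.345 × 11.9) / 0.655 = (13.3410 − 4.1055) / 0.655 = 9.2355 / 0.655 = 14.100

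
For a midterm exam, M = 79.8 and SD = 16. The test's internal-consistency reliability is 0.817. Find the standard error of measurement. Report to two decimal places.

6.84

SEM = SD · √(1 − ρ) = 16 × √0.183 = 16 × 0.4278 = 6.845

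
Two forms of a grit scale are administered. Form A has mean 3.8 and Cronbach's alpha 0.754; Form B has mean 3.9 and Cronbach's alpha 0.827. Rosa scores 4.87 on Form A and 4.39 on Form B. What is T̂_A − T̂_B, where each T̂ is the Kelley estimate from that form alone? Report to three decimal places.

0.302

T̂_A = 0.754(4.87) + 0.246(3.8) = 4.60678
T̂_B = 0.827(4.39) + 0.173(3.9) = 4.30523
T̂_A − T̂_B = 0.30155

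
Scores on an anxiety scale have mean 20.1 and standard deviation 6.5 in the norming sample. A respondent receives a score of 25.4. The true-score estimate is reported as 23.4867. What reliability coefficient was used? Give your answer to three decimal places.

T̂ = ρX + (1 − ρ)μ  ⇒  T̂ − μ = ρ(X − μ)
ρ = (T̂ − μ)/(X − μ) = (23.4867 − 20.1) / (25.4 − 20.1) = 3.3867 / 5.3 = 0.63900

0.639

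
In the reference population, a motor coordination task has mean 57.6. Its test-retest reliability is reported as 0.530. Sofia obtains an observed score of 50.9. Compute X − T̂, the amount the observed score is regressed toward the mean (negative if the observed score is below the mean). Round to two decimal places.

-3.15

T̂ = ρX + (1 − ρ)μ
  = 0.530 × 50.9 + 0.470 × 57.6
  = 26.9770 + 27.0720
  = 54.0490
  ≈ 54.049
X − T̂ = 50.9 − 54.049 = -3.149 → -3.15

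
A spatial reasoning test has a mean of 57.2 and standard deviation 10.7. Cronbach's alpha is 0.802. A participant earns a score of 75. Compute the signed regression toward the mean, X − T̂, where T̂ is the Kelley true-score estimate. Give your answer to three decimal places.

T̂ = 0.802(75) + 0.198(57.2) = 60.150 + 11.3256 = 71.47560 → 71.4756
X − T̂ = 75 − 71.4756 = 3.5244 → 3.524

3.524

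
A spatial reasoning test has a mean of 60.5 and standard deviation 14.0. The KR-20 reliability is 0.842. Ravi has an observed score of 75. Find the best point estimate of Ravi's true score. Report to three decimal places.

72.709

T̂ = ρX + (1 − ρ)μ
  = 0.842 × 75 + 0.158 × 60.5
  = 63.150 + 9.5590
  = 72.7090
  ≈ 72.709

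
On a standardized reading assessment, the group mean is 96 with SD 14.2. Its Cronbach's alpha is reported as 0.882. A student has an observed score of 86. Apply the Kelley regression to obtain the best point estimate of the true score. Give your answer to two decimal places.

87.18

T̂ = ρX + (1 − ρ)μ
  = 0.882 × 86 + 0.118 × 96
  = 75.852 + 11.328
  = 87.180
  ≈ 87.18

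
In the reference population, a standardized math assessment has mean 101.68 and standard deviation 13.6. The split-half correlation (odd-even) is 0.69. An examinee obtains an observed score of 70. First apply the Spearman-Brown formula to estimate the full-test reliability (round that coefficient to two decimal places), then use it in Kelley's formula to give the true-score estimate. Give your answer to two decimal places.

75.70

Spearman-Brown: ρ = 2r/(1 + r) = 2(0.69)/(1 + 0.69) = 1.380/1.69 = 0.8166 → 0.82
T̂ = ρX + (1 − ρ)μ
  = 0.82 × 70 + 0.18 × 101.68
  = 57.40 + 18.3024
  = 75.702
  ≈ 75.70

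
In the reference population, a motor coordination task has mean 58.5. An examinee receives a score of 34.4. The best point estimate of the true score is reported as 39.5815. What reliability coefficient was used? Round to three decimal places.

T̂ = ρX + (1 − ρ)μ  ⇒  T̂ − μ = ρ(X − μ)
ρ = (T̂ − μ)/(X − μ) = (39.5815 − 58.5) / (34.4 − 58.5) = -18.9185 / -24.1 = 0.78500

0.785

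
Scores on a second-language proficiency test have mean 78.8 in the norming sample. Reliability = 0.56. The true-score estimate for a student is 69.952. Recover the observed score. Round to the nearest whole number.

63

T̂ = ρX + (1 − ρ)μ  ⇒  X = (T̂ − (1 − ρ)μ) / ρ
X = (69.952 − 0.44 × 78.8) / 0.56 = (69.952 − 34.672) / 0.56 = 35.280 / 0.56 = 63.00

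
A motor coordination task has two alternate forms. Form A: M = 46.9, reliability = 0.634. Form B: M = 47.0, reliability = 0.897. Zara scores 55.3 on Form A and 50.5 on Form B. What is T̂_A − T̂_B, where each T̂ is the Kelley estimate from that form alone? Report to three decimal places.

2.086

T̂_A = 0.634(55.3) + 0.366(46.9) = 52.22560
T̂_B = 0.897(50.5) + 0.103(47.0) = 50.13950
T̂_A − T̂_B = 2.08610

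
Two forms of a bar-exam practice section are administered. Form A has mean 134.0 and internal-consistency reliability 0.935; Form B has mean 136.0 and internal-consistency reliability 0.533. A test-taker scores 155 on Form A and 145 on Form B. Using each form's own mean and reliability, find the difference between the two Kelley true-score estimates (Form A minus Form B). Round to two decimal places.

T̂_A = 0.935(155) + 0.065(134.0) = 153.6350
T̂_B = 0.533(145) + 0.467(136.0) = 140.7970
T̂_A − T̂_B = 12.8380

12.84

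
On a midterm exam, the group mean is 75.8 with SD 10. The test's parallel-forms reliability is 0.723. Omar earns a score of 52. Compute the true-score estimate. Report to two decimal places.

T̂ = 0.723(52) + 0.277(75.8) = 37.596 + 20.9966 = 58.593 → 58.59

58.59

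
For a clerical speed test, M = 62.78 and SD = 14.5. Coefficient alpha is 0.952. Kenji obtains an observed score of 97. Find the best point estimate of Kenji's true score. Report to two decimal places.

95.36

T̂ = ρX + (1 − ρ)μ
  = 0.952 × 97 + 0.048 × 62.78
  = 92.344 + 3.01344
  = 95.357
  ≈ 95.36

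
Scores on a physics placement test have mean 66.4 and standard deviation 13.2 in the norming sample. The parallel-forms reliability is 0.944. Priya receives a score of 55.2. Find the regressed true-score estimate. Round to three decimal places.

55.827

Kelley's formula gives T̂ = 0.944·55.2 + 0.056·66.4 = 52.1088 + 3.7184 = 55.8272.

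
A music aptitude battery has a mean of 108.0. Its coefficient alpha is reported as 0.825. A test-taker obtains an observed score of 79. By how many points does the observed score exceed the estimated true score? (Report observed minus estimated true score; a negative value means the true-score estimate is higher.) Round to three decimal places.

-5.075

Regress the observed score toward the mean by the unreliability: T̂ = 0.825·79 + 0.175·108.0 = 65.175 + 18.9000 = 84.07500.
X − T̂ = 79 − 84.0750 = -5.0750 → -5.075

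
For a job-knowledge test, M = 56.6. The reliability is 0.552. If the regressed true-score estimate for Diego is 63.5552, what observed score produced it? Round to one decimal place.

T̂ = ρX + (1 − ρ)μ  ⇒  X = (T̂ − (1 − ρ)μ) / ρ
X = (63.5552 − 0.448 × 56.6) / 0.552 = (63.5552 − 25.3568) / 0.552 = 38.1984 / 0.552 = 69.200

69.2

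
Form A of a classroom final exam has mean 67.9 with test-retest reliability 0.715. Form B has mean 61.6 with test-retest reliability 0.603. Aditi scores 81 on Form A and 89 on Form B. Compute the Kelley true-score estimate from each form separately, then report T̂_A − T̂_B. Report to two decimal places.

-0.86

T̂_A = 0.715(81) + 0.285(67.9) = 77.2665
T̂_B = 0.603(89) + 0.397(61.6) = 78.1222
T̂_A − T̂_B = -0.8557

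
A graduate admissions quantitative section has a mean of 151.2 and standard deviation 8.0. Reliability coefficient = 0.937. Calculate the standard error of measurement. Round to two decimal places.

SEM = SD · √(1 − ρ) = 8.0 × √0.063 = 8.0 × 0.2510 = 2.008

2.01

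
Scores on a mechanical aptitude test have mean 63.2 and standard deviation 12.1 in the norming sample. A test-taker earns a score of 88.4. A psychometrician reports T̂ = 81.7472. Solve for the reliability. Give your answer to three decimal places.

T̂ = ρX + (1 − ρ)μ  ⇒  T̂ − μ = ρ(X − μ)
ρ = (T̂ − μ)/(X − μ) = (81.7472 − 63.2) / (88.4 − 63.2) = 18.5472 / 25.2 = 0.73600

0.736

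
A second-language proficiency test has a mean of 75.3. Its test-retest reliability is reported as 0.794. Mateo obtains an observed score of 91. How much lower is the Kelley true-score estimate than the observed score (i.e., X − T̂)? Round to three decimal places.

3.234

Weight the observed score by reliability and the mean by (1 − reliability): T̂ = 0.794·91 + 0.206·75.3 = 72.254 + 15.5118 = 87.76580.
X − T̂ = 91 − 87.7658 = 3.2342 → 3.234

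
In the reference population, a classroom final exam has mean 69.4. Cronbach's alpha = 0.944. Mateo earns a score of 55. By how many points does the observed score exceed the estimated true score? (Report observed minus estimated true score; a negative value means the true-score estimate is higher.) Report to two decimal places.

-0.81

T̂ = ρX + (1 − ρ)μ
  = 0.944 × 55 + 0.056 × 69.4
  = 51.920 + 3.8864
  = 55.8064
  ≈ 55.806
X − T̂ = 55 − 55.806 = -0.806 → -0.81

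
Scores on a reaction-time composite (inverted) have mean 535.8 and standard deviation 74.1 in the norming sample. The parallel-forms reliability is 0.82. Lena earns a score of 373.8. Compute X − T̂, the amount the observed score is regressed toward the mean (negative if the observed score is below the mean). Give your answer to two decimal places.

-29.16

T̂ = 0.82(373.8) + 0.18(535.8) = 306.516 + 96.444 = 402.9600 → 402.960
X − T̂ = 373.8 − 402.960 = -29.160 → -29.16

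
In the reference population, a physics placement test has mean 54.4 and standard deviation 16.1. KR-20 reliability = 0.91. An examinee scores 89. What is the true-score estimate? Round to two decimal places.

Regress the observed score toward the mean by the unreliability: T̂ = 0.91·89 + 0.09·54.4 = 80.99 + 4.896 = 85.886.

85.89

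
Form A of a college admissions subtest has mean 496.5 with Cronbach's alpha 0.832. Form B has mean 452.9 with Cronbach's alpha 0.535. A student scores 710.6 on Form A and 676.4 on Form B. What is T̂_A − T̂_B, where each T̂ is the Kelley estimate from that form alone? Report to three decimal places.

102.159

T̂_A = 0.832(710.6) + 0.168(496.5) = 674.63120
T̂_B = 0.535(676.4) + 0.465(452.9) = 572.47250
T̂_A − T̂_B = 102.15870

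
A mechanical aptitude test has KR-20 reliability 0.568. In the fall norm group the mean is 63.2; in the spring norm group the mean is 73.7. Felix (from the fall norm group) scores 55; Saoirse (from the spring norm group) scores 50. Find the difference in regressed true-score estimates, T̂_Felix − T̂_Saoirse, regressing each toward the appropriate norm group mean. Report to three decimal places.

-1.696

T̂_Felix = 0.568(55) + 0.432(63.2) = 58.54240
T̂_Saoirse = 0.568(50) + 0.432(73.7) = 60.23840
Difference = 58.54240 − 60.23840 = -1.69600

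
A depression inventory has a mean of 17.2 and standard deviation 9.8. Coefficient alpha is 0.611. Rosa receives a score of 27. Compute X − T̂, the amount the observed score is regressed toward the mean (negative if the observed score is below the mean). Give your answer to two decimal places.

T̂ = 0.611(27) + 0.389(17.2) = 16.497 + 6.6908 = 23.1878 → 23.188
X − T̂ = 27 − 23.188 = 3.812 → 3.81

3.81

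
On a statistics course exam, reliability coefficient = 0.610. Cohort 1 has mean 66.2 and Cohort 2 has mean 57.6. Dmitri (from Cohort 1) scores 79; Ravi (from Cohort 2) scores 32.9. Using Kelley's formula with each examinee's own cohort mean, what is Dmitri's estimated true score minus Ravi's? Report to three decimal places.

T̂_Dmitri = 0.610(79) + 0.390(66.2) = 74.00800
T̂_Ravi = 0.610(32.9) + 0.390(57.6) = 42.53300
Difference = 74.00800 − 42.53300 = 31.47500

31.475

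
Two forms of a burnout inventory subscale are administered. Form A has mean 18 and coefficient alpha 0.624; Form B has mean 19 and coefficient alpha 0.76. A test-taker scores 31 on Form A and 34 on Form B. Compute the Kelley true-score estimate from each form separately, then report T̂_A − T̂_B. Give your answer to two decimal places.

T̂_A = 0.624(31) + 0.376(18) = 26.1120
T̂_B = 0.76(34) + 0.24(19) = 30.4000
T̂_A − T̂_B = -4.2880

-4.29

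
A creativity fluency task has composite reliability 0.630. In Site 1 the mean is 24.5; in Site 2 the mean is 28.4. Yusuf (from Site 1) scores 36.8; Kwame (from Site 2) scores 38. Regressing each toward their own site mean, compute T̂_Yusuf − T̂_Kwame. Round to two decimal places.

-2.20

T̂_Yusuf = 0.630(36.8) + 0.370(24.5) = 32.2490
T̂_Kwame = 0.630(38) + 0.370(28.4) = 34.4480
Difference = 32.2490 − 34.4480 = -2.1990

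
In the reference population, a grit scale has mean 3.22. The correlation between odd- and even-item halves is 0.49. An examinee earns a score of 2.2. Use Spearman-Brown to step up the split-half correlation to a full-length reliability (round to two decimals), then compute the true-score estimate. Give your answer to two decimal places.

2.55

Spearman-Brown: ρ = 2r/(1 + r) = 2(0.49)/(1 + 0.49) = 0.980/1.49 = 0.6577 → 0.66
T̂ = 0.66(2.2) + 0.34(3.22) = 1.452 + 1.0948 = 2.547 → 2.55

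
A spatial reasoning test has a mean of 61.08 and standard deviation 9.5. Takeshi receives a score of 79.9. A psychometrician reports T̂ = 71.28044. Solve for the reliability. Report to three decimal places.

T̂ = ρX + (1 − ρ)μ  ⇒  T̂ − μ = ρ(X − μ)
ρ = (T̂ − μ)/(X − μ) = (71.28044 − 61.08) / (79.9 − 61.08) = 10.20044 / 18.82 = 0.54200

0.542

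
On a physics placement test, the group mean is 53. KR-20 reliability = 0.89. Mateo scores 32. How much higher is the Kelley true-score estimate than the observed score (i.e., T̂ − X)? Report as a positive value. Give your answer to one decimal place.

2.3

T̂ = 0.89(32) + 0.11(53) = 28.48 + 5.83 = 34.310 → 34.31
T̂ − X = 34.31 − 32 = 2.31 → 2.3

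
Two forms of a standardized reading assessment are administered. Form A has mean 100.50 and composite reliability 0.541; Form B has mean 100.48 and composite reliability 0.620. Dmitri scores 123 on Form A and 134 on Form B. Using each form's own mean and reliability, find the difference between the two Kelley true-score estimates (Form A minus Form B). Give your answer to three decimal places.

T̂_A = 0.541(123) + 0.459(100.50) = 112.67250
T̂_B = 0.620(134) + 0.380(100.48) = 121.26240
T̂_A − T̂_B = -8.58990

-8.590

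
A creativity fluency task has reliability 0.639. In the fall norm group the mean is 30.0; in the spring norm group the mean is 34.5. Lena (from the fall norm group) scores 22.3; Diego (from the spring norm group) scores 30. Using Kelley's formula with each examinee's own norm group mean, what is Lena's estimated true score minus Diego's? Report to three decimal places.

-6.545

T̂_Lena = 0.639(22.3) + 0.361(30.0) = 25.07970
T̂_Diego = 0.639(30) + 0.361(34.5) = 31.62450
Difference = 25.07970 − 31.62450 = -6.54480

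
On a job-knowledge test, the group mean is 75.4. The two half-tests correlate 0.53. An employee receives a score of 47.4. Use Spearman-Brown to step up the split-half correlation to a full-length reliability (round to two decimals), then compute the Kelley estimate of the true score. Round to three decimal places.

56.080

Spearman-Brown: ρ = 2r/(1 + r) = 2(0.53)/(1 + 0.53) = 1.060/1.53 = 0.6928 → 0.69
Weight the observed score by reliability and the mean by (1 − reliability): T̂ = 0.69·47.4 + 0.31·75.4 = 32.706 + 23.374 = 56.0800.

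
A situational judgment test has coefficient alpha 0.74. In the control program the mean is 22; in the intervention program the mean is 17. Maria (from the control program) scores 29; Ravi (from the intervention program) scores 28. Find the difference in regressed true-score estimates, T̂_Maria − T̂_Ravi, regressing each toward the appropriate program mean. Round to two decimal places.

T̂_Maria = 0.74(29) + 0.26(22) = 27.1800
T̂_Ravi = 0.74(28) + 0.26(17) = 25.1400
Difference = 27.1800 − 25.1400 = 2.0400

2.04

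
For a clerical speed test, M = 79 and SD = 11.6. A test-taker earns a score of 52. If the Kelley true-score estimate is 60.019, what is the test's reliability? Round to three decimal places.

T̂ = ρX + (1 − ρ)μ  ⇒  T̂ − μ = ρ(X − μ)
ρ = (T̂ − μ)/(X − μ) = (60.019 − 79) / (52 − 79) = -18.981 / -27.0 = 0.70300

0.703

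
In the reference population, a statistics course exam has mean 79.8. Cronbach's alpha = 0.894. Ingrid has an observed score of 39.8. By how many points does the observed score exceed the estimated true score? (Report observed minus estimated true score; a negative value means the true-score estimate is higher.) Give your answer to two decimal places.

-4.24

T̂ = ρX + (1 − ρ)μ
  = 0.894 × 39.8 + 0.106 × 79.8
  = 35.5812 + 8.4588
  = 44.0400
  ≈ 44.040
X − T̂ = 39.8 − 44.040 = -4.240 → -4.24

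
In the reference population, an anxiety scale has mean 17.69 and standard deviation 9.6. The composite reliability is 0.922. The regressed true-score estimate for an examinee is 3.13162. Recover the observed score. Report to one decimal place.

T̂ = ρX + (1 − ρ)μ  ⇒  X = (T̂ − (1 − ρ)μ) / ρ
X = (3.13162 − 0.078 × 17.69) / 0.922 = (3.13162 − 1.37982) / 0.922 = 1.75180 / 0.922 = 1.900

1.9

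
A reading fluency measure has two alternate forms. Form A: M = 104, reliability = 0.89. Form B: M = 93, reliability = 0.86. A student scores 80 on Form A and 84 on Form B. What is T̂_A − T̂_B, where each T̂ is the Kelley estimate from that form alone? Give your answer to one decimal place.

-2.6

T̂_A = 0.89(80) + 0.11(104) = 82.640
T̂_B = 0.86(84) + 0.14(93) = 85.260
T̂_A − T̂_B = -2.620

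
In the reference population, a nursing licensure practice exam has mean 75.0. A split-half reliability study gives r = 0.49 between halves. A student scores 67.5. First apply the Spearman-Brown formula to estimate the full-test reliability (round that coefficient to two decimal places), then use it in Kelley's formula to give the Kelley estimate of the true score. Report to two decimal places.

70.05

Spearman-Brown: ρ = 2r/(1 + r) = 2(0.49)/(1 + 0.49) = 0.980/1.49 = 0.6577 → 0.66
T̂ = 0.66(67.5) + 0.34(75.0) = 44.550 + 25.500 = 70.050 → 70.05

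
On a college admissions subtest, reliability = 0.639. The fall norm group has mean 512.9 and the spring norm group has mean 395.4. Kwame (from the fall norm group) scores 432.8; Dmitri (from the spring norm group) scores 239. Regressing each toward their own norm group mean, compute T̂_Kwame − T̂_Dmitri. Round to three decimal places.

T̂_Kwame = 0.639(432.8) + 0.361(512.9) = 461.71610
T̂_Dmitri = 0.639(239) + 0.361(395.4) = 295.46040
Difference = 461.71610 − 295.46040 = 166.25570

166.256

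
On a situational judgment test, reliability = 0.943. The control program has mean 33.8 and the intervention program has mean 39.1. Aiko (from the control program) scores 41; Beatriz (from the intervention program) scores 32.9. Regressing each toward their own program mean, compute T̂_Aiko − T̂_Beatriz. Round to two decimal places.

7.34

T̂_Aiko = 0.943(41) + 0.057(33.8) = 40.5896
T̂_Beatriz = 0.943(32.9) + 0.057(39.1) = 33.2534
Difference = 40.5896 − 33.2534 = 7.3362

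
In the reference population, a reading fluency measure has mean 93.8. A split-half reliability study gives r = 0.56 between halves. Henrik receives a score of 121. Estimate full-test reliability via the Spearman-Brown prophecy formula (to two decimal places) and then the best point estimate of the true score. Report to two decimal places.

Spearman-Brown: ρ = 2r/(1 + r) = 2(0.56)/(1 + 0.56) = 1.120/1.56 = 0.7179 → 0.72
Weight the observed score by reliability and the mean by (1 − reliability): T̂ = 0.72·121 + 0.28·93.8 = 87.12 + 26.264 = 113.384.

113.38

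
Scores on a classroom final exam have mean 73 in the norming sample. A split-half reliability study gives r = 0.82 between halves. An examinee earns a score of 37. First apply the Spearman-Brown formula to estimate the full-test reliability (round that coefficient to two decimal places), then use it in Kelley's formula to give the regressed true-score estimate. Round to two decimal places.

Spearman-Brown: ρ = 2r/(1 + r) = 2(0.82)/(1 + 0.82) = 1.640/1.82 = 0.9011 → 0.90
Regress the observed score toward the mean by the unreliability: T̂ = 0.90·37 + 0.10·73 = 33.30 + 7.30 = 40.600.

40.60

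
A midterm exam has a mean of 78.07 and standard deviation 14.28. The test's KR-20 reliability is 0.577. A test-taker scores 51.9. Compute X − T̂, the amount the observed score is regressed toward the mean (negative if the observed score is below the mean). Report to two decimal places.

T̂ = 0.577(51.9) + 0.423(78.07) = 29.9463 + 33.02361 = 62.9699 → 62.970
X − T̂ = 51.9 − 62.970 = -11.070 → -11.07

-11.07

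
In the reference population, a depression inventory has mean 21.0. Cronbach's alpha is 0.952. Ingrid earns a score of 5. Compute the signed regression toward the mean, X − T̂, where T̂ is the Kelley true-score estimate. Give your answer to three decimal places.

-0.768

T̂ = 0.952(5) + 0.048(21.0) = 4.760 + 1.0080 = 5.76800 → 5.7680
X − T̂ = 5 − 5.7680 = -0.7680 → -0.768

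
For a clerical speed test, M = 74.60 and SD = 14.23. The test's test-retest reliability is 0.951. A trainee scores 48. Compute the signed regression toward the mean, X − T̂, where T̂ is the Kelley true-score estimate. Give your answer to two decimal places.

-1.30

T̂ = 0.951(48) + 0.049(74.60) = 45.648 + 3.65540 = 49.3034 → 49.303
X − T̂ = 48 − 49.303 = -1.303 → -1.30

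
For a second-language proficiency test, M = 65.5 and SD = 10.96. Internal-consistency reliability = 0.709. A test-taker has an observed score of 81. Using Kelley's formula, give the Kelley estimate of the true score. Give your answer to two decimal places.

T̂ = 0.709(81) + 0.291(65.5) = 57.429 + 19.0605 = 76.489 → 76.49

76.49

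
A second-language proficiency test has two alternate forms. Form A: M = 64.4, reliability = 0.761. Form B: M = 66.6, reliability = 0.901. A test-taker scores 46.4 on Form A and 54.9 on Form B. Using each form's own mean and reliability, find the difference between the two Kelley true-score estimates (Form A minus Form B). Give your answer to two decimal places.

-5.36

T̂_A = 0.761(46.4) + 0.239(64.4) = 50.7020
T̂_B = 0.901(54.9) + 0.099(66.6) = 56.0583
T̂_A − T̂_B = -5.3563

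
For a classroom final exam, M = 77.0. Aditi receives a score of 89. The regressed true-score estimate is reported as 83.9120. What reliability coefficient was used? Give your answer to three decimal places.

0.576

T̂ = ρX + (1 − ρ)μ  ⇒  T̂ − μ = ρ(X − μ)
ρ = (T̂ − μ)/(X − μ) = (83.9120 − 77.0) / (89 − 77.0) = 6.9120 / 12.0 = 0.57600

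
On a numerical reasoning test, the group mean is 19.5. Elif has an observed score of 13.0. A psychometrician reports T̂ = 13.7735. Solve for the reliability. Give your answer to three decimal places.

0.881

T̂ = ρX + (1 − ρ)μ  ⇒  T̂ − μ = ρ(X − μ)
ρ = (T̂ − μ)/(X − μ) = (13.7735 − 19.5) / (13.0 − 19.5) = -5.7265 / -6.5 = 0.88100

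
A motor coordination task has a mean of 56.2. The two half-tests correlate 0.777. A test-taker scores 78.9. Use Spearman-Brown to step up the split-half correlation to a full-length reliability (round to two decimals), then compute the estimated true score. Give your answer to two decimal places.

75.95

Spearman-Brown: ρ = 2r/(1 + r) = 2(0.777)/(1 + 0.777) = 1.5540/1.777 = 0.8745 → 0.87
T̂ = ρX + (1 − ρ)μ
  = 0.87 × 78.9 + 0.13 × 56.2
  = 68.643 + 7.306
  = 75.949
  ≈ 75.95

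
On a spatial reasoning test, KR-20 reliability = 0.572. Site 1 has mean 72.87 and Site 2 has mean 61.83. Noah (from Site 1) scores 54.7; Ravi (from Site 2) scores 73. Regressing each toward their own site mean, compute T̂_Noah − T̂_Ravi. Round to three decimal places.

-5.742

T̂_Noah = 0.572(54.7) + 0.428(72.87) = 62.47676
T̂_Ravi = 0.572(73) + 0.428(61.83) = 68.21924
Difference = 62.47676 − 68.21924 = -5.74248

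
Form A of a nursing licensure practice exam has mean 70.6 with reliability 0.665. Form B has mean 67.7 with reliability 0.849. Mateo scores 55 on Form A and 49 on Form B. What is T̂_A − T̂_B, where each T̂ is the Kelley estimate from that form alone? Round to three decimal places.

T̂_A = 0.665(55) + 0.335(70.6) = 60.22600
T̂_B = 0.849(49) + 0.151(67.7) = 51.82370
T̂_A − T̂_B = 8.40230

8.402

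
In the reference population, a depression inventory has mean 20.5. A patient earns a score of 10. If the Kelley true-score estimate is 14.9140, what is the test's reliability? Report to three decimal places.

T̂ = ρX + (1 − ρ)μ  ⇒  T̂ − μ = ρ(X − μ)
ρ = (T̂ − μ)/(X − μ) = (14.9140 − 20.5) / (10 − 20.5) = -5.5860 / -10.5 = 0.53200

0.532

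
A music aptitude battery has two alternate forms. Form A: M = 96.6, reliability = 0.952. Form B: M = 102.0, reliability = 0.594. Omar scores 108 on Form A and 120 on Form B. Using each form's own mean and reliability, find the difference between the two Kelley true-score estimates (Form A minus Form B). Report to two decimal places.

T̂_A = 0.952(108) + 0.048(96.6) = 107.4528
T̂_B = 0.594(120) + 0.406(102.0) = 112.6920
T̂_A − T̂_B = -5.2392

-5.24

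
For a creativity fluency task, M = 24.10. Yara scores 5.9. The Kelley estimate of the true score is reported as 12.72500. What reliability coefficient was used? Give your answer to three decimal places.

T̂ = ρX + (1 − ρ)μ  ⇒  T̂ − μ = ρ(X − μ)
ρ = (T̂ − μ)/(X − μ) = (12.72500 − 24.10) / (5.9 − 24.10) = -11.37500 / -18.20 = 0.62500

0.625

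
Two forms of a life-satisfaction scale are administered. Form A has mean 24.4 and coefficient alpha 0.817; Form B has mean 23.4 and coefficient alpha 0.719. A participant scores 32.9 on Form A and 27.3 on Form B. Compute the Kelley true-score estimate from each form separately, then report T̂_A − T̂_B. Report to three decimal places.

5.140

T̂_A = 0.817(32.9) + 0.183(24.4) = 31.34450
T̂_B = 0.719(27.3) + 0.281(23.4) = 26.20410
T̂_A − T̂_B = 5.14040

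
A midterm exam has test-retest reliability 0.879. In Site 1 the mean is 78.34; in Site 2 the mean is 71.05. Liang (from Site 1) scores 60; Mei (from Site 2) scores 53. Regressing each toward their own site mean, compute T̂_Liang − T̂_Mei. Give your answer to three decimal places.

7.035

T̂_Liang = 0.879(60) + 0.121(78.34) = 62.21914
T̂_Mei = 0.879(53) + 0.121(71.05) = 55.18405
Difference = 62.21914 − 55.18405 = 7.03509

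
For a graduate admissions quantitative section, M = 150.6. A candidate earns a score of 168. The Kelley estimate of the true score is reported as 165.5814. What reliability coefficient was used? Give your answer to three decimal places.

T̂ = ρX + (1 − ρ)μ  ⇒  T̂ − μ = ρ(X − μ)
ρ = (T̂ − μ)/(X − μ) = (165.5814 − 150.6) / (168 − 150.6) = 14.9814 / 17.4 = 0.86100

0.861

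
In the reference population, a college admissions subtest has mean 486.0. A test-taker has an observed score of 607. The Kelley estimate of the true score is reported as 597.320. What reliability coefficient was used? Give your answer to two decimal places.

T̂ = ρX + (1 − ρ)μ  ⇒  T̂ − μ = ρ(X − μ)
ρ = (T̂ − μ)/(X − μ) = (597.320 − 486.0) / (607 − 486.0) = 111.320 / 121.0 = 0.9200

0.92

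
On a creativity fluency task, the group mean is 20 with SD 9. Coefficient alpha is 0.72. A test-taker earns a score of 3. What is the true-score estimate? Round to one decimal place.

7.8

Regress the observed score toward the mean by the unreliability: T̂ = 0.72·3 + 0.28·20 = 2.16 + 5.60 = 7.76.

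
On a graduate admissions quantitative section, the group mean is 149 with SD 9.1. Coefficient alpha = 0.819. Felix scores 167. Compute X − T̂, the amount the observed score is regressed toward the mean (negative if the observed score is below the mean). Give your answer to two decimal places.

3.26

T̂ = 0.819(167) + 0.181(149) = 136.773 + 26.969 = 163.7420 → 163.742
X − T̂ = 167 − 163.742 = 3.258 → 3.26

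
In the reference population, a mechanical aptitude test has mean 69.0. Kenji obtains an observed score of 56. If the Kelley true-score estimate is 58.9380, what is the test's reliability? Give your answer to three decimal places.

T̂ = ρX + (1 − ρ)μ  ⇒  T̂ − μ = ρ(X − μ)
ρ = (T̂ − μ)/(X − μ) = (58.9380 − 69.0) / (56 − 69.0) = -10.0620 / -13.0 = 0.77400

0.774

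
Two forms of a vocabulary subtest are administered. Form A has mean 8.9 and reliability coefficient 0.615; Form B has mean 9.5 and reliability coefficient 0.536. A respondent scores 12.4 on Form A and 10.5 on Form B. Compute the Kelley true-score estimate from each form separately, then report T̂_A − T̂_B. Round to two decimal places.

1.02

T̂_A = 0.615(12.4) + 0.385(8.9) = 11.0525
T̂_B = 0.536(10.5) + 0.464(9.5) = 10.0360
T̂_A − T̂_B = 1.0165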